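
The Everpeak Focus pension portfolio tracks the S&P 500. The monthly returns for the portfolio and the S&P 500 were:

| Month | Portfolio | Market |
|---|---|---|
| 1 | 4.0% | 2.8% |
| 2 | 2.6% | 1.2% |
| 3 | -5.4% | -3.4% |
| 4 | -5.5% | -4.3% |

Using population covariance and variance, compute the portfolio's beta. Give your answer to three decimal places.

1.458

r̄p = -1.0750%,  r̄m = -0.9250%
Cov = Σ(rp − r̄p)(rm − r̄m) / 4 = 13.0881
Var(rm) = Σ(rm − r̄m)² / 4 = 8.9769
β = Cov / Var = 13.0881 / 8.9769 = 1.4580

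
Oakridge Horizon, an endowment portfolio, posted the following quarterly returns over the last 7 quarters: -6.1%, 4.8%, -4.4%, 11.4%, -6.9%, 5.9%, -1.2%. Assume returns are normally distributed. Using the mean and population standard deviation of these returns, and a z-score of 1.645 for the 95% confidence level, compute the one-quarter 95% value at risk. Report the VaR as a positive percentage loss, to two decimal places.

10.12

r̄ = (-6.1 + 4.8 − 4.4 + 11.4 − 6.9 + 5.9 − 1.2) / 7 = 0.5000%
Σ(r − r̄)² = 291.6800; population σ = √(291.6800/7) = 6.4551%
VaR = −(r̄ − z·σ) = −(0.5000 − 1.645 × 6.4551) = −(-10.1186) = 10.1186%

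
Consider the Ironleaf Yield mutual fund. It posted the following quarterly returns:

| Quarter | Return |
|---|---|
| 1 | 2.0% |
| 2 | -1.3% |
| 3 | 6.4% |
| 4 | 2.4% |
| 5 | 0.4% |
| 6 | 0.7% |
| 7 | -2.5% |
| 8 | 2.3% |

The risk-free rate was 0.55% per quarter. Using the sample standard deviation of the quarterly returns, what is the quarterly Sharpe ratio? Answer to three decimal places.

0.278

r̄ = (2 − 1.3 + 6.4 + 2.4 + 0.4 + 0.7 − 2.5 + 2.3) / 8 = 10.40 / 8 = 1.3000%
Sample std dev = √[51.0800 / 7] = 2.7013%
Sharpe = (r̄ − rf) / σ = (1.3000 − 0.55) / 2.7013 = 0.7500 / 2.7013 = 0.2776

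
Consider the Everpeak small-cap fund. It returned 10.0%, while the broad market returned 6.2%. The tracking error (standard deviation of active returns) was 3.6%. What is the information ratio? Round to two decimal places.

IR = (Rp − Rb) / TE = (10.0% − 6.2%) / 3.6% = 3.80% / 3.6% = 1.0556

1.06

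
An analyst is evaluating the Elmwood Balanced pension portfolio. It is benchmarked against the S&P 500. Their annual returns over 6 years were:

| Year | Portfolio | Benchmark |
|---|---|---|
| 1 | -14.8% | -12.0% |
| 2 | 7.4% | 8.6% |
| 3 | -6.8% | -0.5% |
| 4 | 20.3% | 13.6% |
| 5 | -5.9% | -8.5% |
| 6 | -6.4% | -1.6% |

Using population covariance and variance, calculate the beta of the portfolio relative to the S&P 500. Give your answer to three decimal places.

r̄p = -1.0333%,  r̄m = -0.0667%
Cov = Σ(rp − r̄p)(rm − r̄m) / 6 = 96.7828
Var(rm) = Σ(rm − r̄m)² / 6 = 79.6589
β = Cov / Var = 96.7828 / 79.6589 = 1.2150

1.215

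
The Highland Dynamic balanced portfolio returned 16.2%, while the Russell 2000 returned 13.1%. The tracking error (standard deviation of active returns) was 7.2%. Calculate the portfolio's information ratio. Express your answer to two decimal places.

IR = (Rp − Rb) / TE = (16.2% − 13.1%) / 7.2% = 3.10% / 7.2% = 0.4306

0.43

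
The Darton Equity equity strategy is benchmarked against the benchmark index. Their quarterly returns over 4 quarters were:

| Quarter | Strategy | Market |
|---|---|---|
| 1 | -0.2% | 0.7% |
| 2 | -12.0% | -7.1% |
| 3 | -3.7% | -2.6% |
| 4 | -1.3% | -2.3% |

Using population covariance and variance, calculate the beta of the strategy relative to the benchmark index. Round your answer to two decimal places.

r̄p = -4.3000%,  r̄m = -2.8250%
Cov = Σ(rp − r̄p)(rm − r̄m) / 4 = 12.2700
Var(rm) = Σ(rm − r̄m)² / 4 = 7.7569
β = Cov / Var = 12.2700 / 7.7569 = 1.5818

1.58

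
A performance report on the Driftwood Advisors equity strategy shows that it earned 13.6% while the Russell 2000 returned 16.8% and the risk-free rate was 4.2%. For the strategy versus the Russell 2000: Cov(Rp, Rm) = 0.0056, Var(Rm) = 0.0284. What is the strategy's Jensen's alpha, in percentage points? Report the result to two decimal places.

β = Cov / Var = 0.0056 / 0.0284 = 0.1972
E[R] = Rf + β(Rm − Rf) = 4.2% + 0.1972 × (16.8% − 4.2%) = 6.6847%
α = Rp − E[R] = 13.6% − 6.6847% = 6.9153

6.92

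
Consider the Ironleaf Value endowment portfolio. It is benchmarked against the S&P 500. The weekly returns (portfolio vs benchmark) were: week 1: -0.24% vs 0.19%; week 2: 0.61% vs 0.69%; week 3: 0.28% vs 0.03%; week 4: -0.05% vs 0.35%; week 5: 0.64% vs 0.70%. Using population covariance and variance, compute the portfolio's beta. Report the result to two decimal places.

0.92

r̄p = 0.2480%,  r̄m = 0.3920%
Cov = Σ(rp − r̄p)(rm − r̄m) / 5 = 0.0656
Var(rm) = Σ(rm − r̄m)² / 5 = 0.0715
β = Cov / Var = 0.0656 / 0.0715 = 0.9175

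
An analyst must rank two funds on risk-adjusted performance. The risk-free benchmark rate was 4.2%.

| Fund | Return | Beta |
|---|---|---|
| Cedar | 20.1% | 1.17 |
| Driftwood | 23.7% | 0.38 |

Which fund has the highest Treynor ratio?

Cedar: Treynor = (20.1% − 4.2%) / 1.17 = 13.590
Driftwood: Treynor = (23.7% − 4.2%) / 0.38 = 51.316
Highest: Driftwood (51.316).

Driftwood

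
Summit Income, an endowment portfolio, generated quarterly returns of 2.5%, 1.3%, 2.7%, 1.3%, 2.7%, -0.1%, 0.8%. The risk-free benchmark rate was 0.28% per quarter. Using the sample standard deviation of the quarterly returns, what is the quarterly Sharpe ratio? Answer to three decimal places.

1.227

μ = (2.5 + 1.3 + 2.7 + 1.3 + 2.7 − 0.1 + 0.8) / 7 = 1.6000%
Σ(r − μ)² = (2.5 − 1.6000)² + (1.3 − 1.6000)² + (2.7 − 1.6000)² + … = 6.9400
sample σ = √(6.9400 / 6) = √1.1567 = 1.0755%
Sharpe = (μ − rf) / σ = (1.6000 − 0.28) / 1.0755 = 1.3200 / 1.0755 = 1.2273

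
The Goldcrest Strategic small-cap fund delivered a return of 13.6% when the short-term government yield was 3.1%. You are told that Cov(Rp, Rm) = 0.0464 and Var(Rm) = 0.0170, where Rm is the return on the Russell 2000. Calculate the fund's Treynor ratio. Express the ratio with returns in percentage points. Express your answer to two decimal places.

β = Cov / Var = 0.0464 / 0.0170 = 2.7294
Treynor = (Rp − Rf) / β = (13.6% − 3.1%) / 2.7294 = 10.50 / 2.7294 = 3.8470

3.85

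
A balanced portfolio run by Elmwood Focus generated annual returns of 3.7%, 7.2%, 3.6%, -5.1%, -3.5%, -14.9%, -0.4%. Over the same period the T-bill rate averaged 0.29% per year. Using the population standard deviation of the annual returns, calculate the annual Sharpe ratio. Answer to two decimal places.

r̄ = (3.7 + 7.2 + 3.6 − 5.1 − 3.5 − 14.9 − 0.4) / 7 = -1.3429%
Population σ = √[Σ(r − r̄)² / 7] = √[326.2971 / 7] = √46.6139 = 6.8274%
Sharpe = (r̄ − rf) / σ = (-1.3429 − 0.29) / 6.8274 = -1.6329 / 6.8274 = -0.2392

-0.24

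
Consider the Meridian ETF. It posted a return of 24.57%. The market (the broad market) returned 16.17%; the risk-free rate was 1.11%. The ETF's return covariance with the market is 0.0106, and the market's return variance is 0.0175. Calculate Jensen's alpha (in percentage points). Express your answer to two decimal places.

14.34

β = Cov / Var = 0.0106 / 0.0175 = 0.6057
E[R] = Rf + β(Rm − Rf) = 1.11% + 0.6057 × (16.17% − 1.11%) = 10.2318%
α = Rp − E[R] = 24.57% − 10.2318% = 14.3382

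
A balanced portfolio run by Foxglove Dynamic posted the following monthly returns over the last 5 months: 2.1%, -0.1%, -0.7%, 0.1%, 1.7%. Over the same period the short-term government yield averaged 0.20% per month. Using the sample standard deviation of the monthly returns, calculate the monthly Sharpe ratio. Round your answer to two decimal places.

μ = (2.1 − 0.1 − 0.7 + 0.1 + 1.7) / 5 = 0.6200%
Sample std dev = √[5.8880 / 4] = 1.2133%
Sharpe = (μ − rf) / σ = (0.6200 − 0.2) / 1.2133 = 0.4200 / 1.2133 = 0.3462

0.35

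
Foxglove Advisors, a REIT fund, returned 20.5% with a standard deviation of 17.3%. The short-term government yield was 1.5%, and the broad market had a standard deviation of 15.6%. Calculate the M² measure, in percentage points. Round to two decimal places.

18.63

Sharpe = (Rp − Rf) / σp = (20.5% − 1.5%) / 17.3% = 1.0983
M² = Rf + Sharpe × σm = 1.5% + 1.0983 × 15.6% = 18.6335%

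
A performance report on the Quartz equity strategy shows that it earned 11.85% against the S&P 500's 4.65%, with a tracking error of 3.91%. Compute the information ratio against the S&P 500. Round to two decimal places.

1.84

IR = (Rp − Rb) / TE = (11.85% − 4.65%) / 3.91% = 7.20% / 3.91% = 1.8414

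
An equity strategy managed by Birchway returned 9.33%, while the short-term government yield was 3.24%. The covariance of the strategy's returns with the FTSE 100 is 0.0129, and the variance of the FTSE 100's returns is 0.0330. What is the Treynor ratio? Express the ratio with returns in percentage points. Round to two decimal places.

β = Cov / Var = 0.0129 / 0.0330 = 0.3909
Treynor = (Rp − Rf) / β = (9.33% − 3.24%) / 0.3909 = 6.09 / 0.3909 = 15.5794

15.58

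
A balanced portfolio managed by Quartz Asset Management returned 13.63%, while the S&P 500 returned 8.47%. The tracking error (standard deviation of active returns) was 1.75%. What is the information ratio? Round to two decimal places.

2.95

IR = (Rp − Rb) / TE = (13.63% − 8.47%) / 1.75% = 5.16% / 1.75% = 2.9486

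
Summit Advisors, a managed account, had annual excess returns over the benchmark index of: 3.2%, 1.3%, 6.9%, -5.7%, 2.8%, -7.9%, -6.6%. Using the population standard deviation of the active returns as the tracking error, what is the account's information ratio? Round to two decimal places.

Mean return r̄ = -6.00 / 7 = -0.8571%
Σ(r − r̄)² = (3.2 − (-0.8571))² + (1.3 − (-0.8571))² + … = 200.6971
population σ = √(200.6971 / 7) = √28.6710 = 5.3545%
IR = r̄ / tracking error = -0.8571 / 5.3545 = -0.1601

-0.16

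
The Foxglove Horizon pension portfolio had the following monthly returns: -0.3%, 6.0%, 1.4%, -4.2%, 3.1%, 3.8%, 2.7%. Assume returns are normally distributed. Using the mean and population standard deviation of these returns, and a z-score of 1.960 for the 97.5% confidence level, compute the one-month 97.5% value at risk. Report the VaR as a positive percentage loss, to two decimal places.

Mean return r̄ = 12.50 / 7 = 1.7857%
Population σ = √[Σ(r − r̄)² / 7] = √[64.7086 / 7] = √9.2441 = 3.0404%
VaR = −(r̄ − z·σ) = −(1.7857 − 1.960 × 3.0404) = −(-4.1735) = 4.1735%

4.17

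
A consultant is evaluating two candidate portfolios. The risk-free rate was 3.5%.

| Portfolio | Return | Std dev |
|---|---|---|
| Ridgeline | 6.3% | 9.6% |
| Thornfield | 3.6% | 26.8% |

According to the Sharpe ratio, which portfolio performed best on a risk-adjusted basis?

Ridgeline

Ridgeline: Sharpe ratio = (6.3% − 3.5%) / 9.6% = 0.292
Thornfield: Sharpe ratio = (3.6% − 3.5%) / 26.8% = 0.004
Highest: Ridgeline (0.292).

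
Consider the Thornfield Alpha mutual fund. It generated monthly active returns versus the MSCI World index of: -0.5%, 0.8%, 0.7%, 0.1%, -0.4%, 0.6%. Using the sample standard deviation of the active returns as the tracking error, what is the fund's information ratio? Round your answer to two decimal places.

Mean return μ = 1.30 / 6 = 0.2167%
Σ(r − μ)² = (-0.5 − 0.2167)² + (0.8 − 0.2167)² + … = 1.6283
σ = √[1.6283 / 5] = 0.5707%
IR = μ / tracking error = 0.2167 / 0.5707 = 0.3797

0.38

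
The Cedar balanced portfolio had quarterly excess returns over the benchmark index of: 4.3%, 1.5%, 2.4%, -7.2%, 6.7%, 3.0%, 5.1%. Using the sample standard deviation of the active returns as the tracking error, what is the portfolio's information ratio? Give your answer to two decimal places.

r̄ = (4.3 + 1.5 + 2.4 − 7.2 + 6.7 + 3 + 5.1) / 7 = 2.2571%
Sample std dev = √[122.5771 / 6] = 4.5199%
IR = r̄ / tracking error = 2.2571 / 4.5199 = 0.4994

0.50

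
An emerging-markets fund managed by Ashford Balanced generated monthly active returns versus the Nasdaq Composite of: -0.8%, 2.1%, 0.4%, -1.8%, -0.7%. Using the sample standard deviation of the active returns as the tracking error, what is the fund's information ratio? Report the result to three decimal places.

-0.108

r̄ = (-0.8 + 2.1 + 0.4 − 1.8 − 0.7) / 5 = -0.80 / 5 = -0.1600%
Σ(r − r̄)² = 8.8120; sample σ = √(8.8120/4) = 1.4843%
IR = r̄ / tracking error = -0.1600 / 1.4843 = -0.1078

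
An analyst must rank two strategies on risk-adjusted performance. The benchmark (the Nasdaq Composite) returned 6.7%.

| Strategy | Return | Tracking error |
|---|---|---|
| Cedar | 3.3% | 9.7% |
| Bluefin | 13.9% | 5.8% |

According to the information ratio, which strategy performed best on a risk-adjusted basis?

Bluefin

Cedar: IR = (3.3% − 6.7%) / 9.7% = -0.351
Bluefin: IR = (13.9% − 6.7%) / 5.8% = 1.241
Highest: Bluefin (1.241).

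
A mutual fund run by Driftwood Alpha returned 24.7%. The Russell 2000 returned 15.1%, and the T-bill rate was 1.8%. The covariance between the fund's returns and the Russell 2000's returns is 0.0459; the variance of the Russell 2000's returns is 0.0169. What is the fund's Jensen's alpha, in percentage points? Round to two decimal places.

β = Cov / Var = 0.0459 / 0.0169 = 2.7160
E[R] = Rf + β(Rm − Rf) = 1.8% + 2.7160 × (15.1% − 1.8%) = 37.9228%
α = Rp − E[R] = 24.7% − 37.9228% = -13.2228

-13.22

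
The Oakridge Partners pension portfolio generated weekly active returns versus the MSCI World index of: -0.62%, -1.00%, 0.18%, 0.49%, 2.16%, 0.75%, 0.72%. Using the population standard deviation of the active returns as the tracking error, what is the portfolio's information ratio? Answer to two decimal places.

μ = (-0.62 − 1 + 0.18 + 0.49 + 2.16 + 0.75 + 0.72) / 7 = 2.680 / 7 = 0.3829%
Population σ = √[Σ(r − μ)² / 7] = √[6.3773 / 7] = √0.9110 = 0.9545%
IR = μ / tracking error = 0.3829 / 0.9545 = 0.4012

0.40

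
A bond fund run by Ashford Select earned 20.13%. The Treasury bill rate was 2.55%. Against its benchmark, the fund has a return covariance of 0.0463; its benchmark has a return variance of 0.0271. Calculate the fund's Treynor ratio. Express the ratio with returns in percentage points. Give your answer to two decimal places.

10.29

β = Cov / Var = 0.0463 / 0.0271 = 1.7085
Treynor = (Rp − Rf) / β = (20.13% − 2.55%) / 1.7085 = 17.58 / 1.7085 = 10.2897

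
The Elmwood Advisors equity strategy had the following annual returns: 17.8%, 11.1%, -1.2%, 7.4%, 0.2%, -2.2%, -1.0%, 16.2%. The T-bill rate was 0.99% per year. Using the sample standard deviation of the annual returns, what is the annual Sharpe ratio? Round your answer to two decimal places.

Mean return r̄ = 48.30 / 8 = 6.0375%
Sample σ = √[Σ(r − r̄)² / 7] = √[472.9588 / 7] = √67.5655 = 8.2198%
Sharpe = (r̄ − rf) / σ = (6.0375 − 0.99) / 8.2198 = 5.0475 / 8.2198 = 0.6141

0.61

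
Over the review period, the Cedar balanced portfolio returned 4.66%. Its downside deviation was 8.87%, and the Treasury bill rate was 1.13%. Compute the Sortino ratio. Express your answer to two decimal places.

0.40

Sortino = (Rp − Rf) / σd = (4.66% − 1.13%) / 8.87% = 3.53% / 8.87% = 0.3980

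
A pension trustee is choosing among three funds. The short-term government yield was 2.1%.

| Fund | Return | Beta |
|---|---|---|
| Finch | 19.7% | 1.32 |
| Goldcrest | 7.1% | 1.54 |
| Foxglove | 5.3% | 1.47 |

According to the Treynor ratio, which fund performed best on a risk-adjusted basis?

Finch

Finch: Treynor = (19.7% − 2.1%) / 1.32 = 13.333
Goldcrest: Treynor = (7.1% − 2.1%) / 1.54 = 3.247
Foxglove: Treynor = (5.3% − 2.1%) / 1.47 = 2.177
Highest: Finch (13.333).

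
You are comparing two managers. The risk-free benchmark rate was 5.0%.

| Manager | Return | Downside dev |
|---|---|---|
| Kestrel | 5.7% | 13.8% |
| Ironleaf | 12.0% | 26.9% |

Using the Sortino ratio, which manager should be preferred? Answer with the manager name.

Ironleaf

Kestrel: Sortino ratio = (5.7% − 5.0%) / 13.8% = 0.051
Ironleaf: Sortino ratio = (12.0% − 5.0%) / 26.9% = 0.260
Highest: Ironleaf (0.260).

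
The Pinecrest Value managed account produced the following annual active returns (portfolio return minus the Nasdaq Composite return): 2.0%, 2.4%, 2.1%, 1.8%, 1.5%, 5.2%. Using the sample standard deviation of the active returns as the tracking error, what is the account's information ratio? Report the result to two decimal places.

1.84

μ = (2 + 2.4 + 2.1 + 1.8 + 1.5 + 5.2) / 6 = 2.5000%
Σ(r − μ)² = 9.2000; sample σ = √(9.2000/5) = 1.3565%
IR = μ / tracking error = 2.5000 / 1.3565 = 1.8430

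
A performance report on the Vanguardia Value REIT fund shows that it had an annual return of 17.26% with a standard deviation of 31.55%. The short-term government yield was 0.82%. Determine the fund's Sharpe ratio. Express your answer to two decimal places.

0.52

Sharpe = (Rp − Rf) / σp = (17.26% − 0.82%) / 31.55% = 16.44% / 31.55% = 0.5211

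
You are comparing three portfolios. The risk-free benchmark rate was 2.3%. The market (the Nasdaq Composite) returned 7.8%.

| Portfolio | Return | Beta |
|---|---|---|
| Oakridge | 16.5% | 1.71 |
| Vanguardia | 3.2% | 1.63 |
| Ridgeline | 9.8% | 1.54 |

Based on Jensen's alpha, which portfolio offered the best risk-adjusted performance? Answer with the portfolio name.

Oakridge: α = 16.5% − [2.3% + 1.71 × (7.8% − 2.3%)] = 4.795
Vanguardia: α = 3.2% − [2.3% + 1.63 × (7.8% − 2.3%)] = -8.065
Ridgeline: α = 9.8% − [2.3% + 1.54 × (7.8% − 2.3%)] = -0.970
Highest: Oakridge (4.795).

Oakridge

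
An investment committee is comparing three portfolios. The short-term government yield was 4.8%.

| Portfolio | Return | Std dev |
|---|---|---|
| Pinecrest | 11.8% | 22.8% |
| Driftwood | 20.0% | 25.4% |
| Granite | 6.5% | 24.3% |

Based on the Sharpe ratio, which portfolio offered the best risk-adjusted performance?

Pinecrest: Sharpe ratio = (11.8% − 4.8%) / 22.8% = 0.307
Driftwood: Sharpe ratio = (20.0% − 4.8%) / 25.4% = 0.598
Granite: Sharpe ratio = (6.5% − 4.8%) / 24.3% = 0.070
Highest: Driftwood (0.598).

Driftwood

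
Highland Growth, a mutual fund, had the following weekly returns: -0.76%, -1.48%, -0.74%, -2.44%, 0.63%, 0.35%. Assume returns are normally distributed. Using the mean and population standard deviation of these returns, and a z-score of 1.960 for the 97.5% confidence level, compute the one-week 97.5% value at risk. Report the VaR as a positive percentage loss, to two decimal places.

2.78

Mean return r̄ = -4.440 / 6 = -0.7400%
Population σ = √[Σ(r − r̄)² / 6] = √[6.5030 / 6] = √1.0838 = 1.0411%
VaR = −(r̄ − z·σ) = −(-0.7400 − 1.960 × 1.0411) = −(-2.7806) = 2.7806%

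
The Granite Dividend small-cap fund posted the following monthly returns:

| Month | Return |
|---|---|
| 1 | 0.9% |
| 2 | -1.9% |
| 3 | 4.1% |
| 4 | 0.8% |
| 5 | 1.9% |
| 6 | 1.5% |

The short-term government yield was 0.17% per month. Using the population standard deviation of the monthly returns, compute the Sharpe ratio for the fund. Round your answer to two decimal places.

0.59

r̄ = (0.9 − 1.9 + 4.1 + 0.8 + 1.9 + 1.5) / 6 = 7.30 / 6 = 1.2167%
Σ(r − r̄)² = (0.9 − 1.2167)² + (-1.9 − 1.2167)² + (4.1 − 1.2167)² + … = 18.8483
σ = √[18.8483 / 6] = 1.7724%
Sharpe = (r̄ − rf) / σ = (1.2167 − 0.17) / 1.7724 = 1.0467 / 1.7724 = 0.5906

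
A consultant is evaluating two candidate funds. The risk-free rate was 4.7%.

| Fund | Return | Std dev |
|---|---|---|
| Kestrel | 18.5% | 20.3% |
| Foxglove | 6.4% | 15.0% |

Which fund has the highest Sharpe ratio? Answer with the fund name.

Kestrel: Sharpe ratio = (18.5% − 4.7%) / 20.3% = 0.680
Foxglove: Sharpe ratio = (6.4% − 4.7%) / 15.0% = 0.113
Highest: Kestrel (0.680).

Kestrel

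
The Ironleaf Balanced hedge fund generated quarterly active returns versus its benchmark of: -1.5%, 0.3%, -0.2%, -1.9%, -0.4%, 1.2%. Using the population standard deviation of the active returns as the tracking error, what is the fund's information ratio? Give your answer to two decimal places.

μ = (-1.5 + 0.3 − 0.2 − 1.9 − 0.4 + 1.2) / 6 = -0.4167%
Population σ = √[Σ(r − μ)² / 6] = √[6.5483 / 6] = √1.0914 = 1.0447%
IR = μ / tracking error = -0.4167 / 1.0447 = -0.3989

-0.40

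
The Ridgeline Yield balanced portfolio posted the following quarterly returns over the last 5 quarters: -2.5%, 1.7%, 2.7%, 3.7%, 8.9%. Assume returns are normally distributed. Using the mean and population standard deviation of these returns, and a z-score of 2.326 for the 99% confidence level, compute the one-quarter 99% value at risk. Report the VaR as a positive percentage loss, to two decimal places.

r̄ = (-2.5 + 1.7 + 2.7 + 3.7 + 8.9) / 5 = 14.50 / 5 = 2.9000%
Σ(r − r̄)² = (-2.5 − 2.9000)² + (1.7 − 2.9000)² + … = 67.2800
σ = √[67.2800 / 5] = 3.6682%
VaR = −(r̄ − z·σ) = −(2.9000 − 2.326 × 3.6682) = −(-5.6322) = 5.6322%

5.63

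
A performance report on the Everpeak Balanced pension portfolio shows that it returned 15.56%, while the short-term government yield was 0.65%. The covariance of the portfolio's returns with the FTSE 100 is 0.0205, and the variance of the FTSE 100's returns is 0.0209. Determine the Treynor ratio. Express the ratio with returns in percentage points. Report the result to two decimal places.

15.20

β = Cov / Var = 0.0205 / 0.0209 = 0.9809
Treynor = (Rp − Rf) / β = (15.56% − 0.65%) / 0.9809 = 14.91 / 0.9809 = 15.2003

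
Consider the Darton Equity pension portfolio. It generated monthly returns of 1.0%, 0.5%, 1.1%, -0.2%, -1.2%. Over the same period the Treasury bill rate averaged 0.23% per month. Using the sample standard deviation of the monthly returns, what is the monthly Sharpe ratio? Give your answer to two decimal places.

μ = (1 + 0.5 + 1.1 − 0.2 − 1.2) / 5 = 1.20 / 5 = 0.2400%
Σ(r − μ)² = (1 − 0.2400)² + (0.5 − 0.2400)² + (1.1 − 0.2400)² + … = 3.6520
σ = √[3.6520 / 4] = 0.9555%
Sharpe = (μ − rf) / σ = (0.2400 − 0.23) / 0.9555 = 0.0100 / 0.9555 = 0.0105

0.01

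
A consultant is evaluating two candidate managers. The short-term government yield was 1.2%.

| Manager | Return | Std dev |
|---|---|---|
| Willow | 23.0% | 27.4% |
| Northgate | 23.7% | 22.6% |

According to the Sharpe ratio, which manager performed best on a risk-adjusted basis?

Northgate

Willow: Sharpe ratio = (23.0% − 1.2%) / 27.4% = 0.796
Northgate: Sharpe ratio = (23.7% − 1.2%) / 22.6% = 0.996
Highest: Northgate (0.996).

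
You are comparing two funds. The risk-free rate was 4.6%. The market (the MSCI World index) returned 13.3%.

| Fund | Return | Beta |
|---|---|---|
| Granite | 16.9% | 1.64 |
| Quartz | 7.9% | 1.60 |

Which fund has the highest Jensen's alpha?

Granite

Granite: α = 16.9% − [4.6% + 1.64 × (13.3% − 4.6%)] = -1.968
Quartz: α = 7.9% − [4.6% + 1.60 × (13.3% − 4.6%)] = -10.620
Highest: Granite (-1.968).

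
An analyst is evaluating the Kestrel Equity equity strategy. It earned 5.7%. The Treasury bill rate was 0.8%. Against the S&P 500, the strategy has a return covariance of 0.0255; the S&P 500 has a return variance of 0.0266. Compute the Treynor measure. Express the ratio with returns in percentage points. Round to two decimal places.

β = Cov / Var = 0.0255 / 0.0266 = 0.9586
Treynor = (Rp − Rf) / β = (5.7% − 0.8%) / 0.9586 = 4.90 / 0.9586 = 5.1116

5.11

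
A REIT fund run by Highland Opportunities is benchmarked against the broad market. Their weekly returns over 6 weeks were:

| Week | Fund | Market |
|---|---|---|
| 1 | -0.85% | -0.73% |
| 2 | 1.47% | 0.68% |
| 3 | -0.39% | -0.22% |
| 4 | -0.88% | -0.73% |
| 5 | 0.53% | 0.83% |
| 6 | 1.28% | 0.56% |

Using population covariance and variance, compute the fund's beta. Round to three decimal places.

r̄p = 0.1933%,  r̄m = 0.0650%
Cov = Σ(rp − r̄p)(rm − r̄m) / 6 = 0.5716
Var(rm) = Σ(rm − r̄m)² / 6 = 0.4256
β = Cov / Var = 0.5716 / 0.4256 = 1.3430

1.343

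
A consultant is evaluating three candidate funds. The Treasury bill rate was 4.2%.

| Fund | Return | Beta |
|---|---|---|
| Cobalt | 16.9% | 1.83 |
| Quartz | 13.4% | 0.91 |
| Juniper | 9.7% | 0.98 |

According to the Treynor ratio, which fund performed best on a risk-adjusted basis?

Quartz

Cobalt: Treynor = (16.9% − 4.2%) / 1.83 = 6.940
Quartz: Treynor = (13.4% − 4.2%) / 0.91 = 10.110
Juniper: Treynor = (9.7% − 4.2%) / 0.98 = 5.612
Highest: Quartz (10.110).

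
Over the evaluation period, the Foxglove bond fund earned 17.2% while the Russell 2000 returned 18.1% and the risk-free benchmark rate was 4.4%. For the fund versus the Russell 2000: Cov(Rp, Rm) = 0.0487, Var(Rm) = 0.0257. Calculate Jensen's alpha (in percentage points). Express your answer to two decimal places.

β = Cov / Var = 0.0487 / 0.0257 = 1.8949
E[R] = Rf + β(Rm − Rf) = 4.4% + 1.8949 × (18.1% − 4.4%) = 30.3601%
α = Rp − E[R] = 17.2% − 30.3601% = -13.1601

-13.16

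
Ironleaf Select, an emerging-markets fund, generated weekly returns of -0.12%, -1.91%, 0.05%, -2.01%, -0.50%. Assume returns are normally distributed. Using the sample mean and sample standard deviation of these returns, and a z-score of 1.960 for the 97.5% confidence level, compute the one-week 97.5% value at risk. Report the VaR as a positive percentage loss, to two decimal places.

2.84

r̄ = (-0.12 − 1.91 + 0.05 − 2.01 − 0.5) / 5 = -0.8980%
Σ(r − r̄)² = 3.9231; sample σ = √(3.9231/4) = 0.9903%
VaR = −(r̄ − z·σ) = −(-0.8980 − 1.960 × 0.9903) = −(-2.8390) = 2.8390%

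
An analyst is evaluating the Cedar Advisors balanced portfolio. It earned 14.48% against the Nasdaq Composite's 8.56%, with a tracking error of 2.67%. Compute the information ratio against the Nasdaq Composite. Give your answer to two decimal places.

IR = (Rp − Rb) / TE = (14.48% − 8.56%) / 2.67% = 5.92% / 2.67% = 2.2172

2.22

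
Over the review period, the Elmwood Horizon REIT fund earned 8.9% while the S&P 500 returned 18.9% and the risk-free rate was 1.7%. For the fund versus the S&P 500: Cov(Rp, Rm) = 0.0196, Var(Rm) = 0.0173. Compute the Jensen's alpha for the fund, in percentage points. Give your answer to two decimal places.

β = Cov / Var = 0.0196 / 0.0173 = 1.1329
E[R] = Rf + β(Rm − Rf) = 1.7% + 1.1329 × (18.9% − 1.7%) = 21.1859%
α = Rp − E[R] = 8.9% − 21.1859% = -12.2859

-12.29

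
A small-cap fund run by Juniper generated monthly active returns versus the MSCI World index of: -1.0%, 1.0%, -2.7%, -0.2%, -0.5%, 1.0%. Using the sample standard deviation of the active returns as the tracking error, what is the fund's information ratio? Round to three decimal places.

-0.288

r̄ = (-1 + 1 − 2.7 − 0.2 − 0.5 + 1) / 6 = -0.4000%
Sample σ = √[Σ(r − r̄)² / 5] = √[9.6200 / 5] = √1.9240 = 1.3871%
IR = r̄ / tracking error = -0.4000 / 1.3871 = -0.2884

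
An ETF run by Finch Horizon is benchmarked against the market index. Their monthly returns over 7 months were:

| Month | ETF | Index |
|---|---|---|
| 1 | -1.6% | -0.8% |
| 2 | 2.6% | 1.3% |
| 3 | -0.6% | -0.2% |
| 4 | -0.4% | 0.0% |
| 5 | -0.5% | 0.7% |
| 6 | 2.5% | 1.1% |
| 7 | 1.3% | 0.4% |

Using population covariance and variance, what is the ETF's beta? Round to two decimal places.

r̄p = 0.4714%,  r̄m = 0.3571%
Cov = Σ(rp − r̄p)(rm − r̄m) / 7 = 0.9316
Var(rm) = Σ(rm − r̄m)² / 7 = 0.4767
β = Cov / Var = 0.9316 / 0.4767 = 1.9543

1.95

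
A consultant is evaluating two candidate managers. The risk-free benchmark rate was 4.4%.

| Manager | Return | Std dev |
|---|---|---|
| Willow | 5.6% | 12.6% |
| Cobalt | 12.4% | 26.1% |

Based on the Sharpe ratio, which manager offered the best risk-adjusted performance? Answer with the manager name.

Willow: Sharpe ratio = (5.6% − 4.4%) / 12.6% = 0.095
Cobalt: Sharpe ratio = (12.4% − 4.4%) / 26.1% = 0.307
Highest: Cobalt (0.307).

Cobalt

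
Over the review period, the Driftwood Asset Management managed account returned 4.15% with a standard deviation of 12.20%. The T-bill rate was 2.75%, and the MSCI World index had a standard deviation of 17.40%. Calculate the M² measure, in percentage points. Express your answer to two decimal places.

Sharpe = (Rp − Rf) / σp = (4.15% − 2.75%) / 12.20% = 0.1148
M² = Rf + Sharpe × σm = 2.75% + 0.1148 × 17.40% = 4.7475%

4.75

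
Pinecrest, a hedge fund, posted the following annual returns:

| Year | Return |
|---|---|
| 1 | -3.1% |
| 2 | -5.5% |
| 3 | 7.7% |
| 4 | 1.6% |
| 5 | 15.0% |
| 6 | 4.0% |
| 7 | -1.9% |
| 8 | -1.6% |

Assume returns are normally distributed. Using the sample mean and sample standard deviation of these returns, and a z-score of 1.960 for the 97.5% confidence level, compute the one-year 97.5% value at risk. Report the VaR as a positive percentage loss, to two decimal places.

r̄ = (-3.1 − 5.5 + 7.7 + 1.6 + 15 + 4 − 1.9 − 1.6) / 8 = 2.0250%
Σ(r − r̄)² = (-3.1 − 2.0250)² + (-5.5 − 2.0250)² + … = 316.0750
sample σ = √(316.0750 / 7) = √45.1536 = 6.7196%
VaR = −(r̄ − z·σ) = −(2.0250 − 1.960 × 6.7196) = −(-11.1454) = 11.1454%

11.15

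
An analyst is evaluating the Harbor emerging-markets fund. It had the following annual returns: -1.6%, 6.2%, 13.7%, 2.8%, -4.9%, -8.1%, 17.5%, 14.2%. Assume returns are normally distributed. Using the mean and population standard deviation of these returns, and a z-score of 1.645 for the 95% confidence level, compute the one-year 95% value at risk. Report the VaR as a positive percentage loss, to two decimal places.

Mean return r̄ = 39.80 / 8 = 4.9750%
Σ(r − r̄)² = (-1.6 − 4.9750)² + (6.2 − 4.9750)² + … = 636.0350
σ = √[636.0350 / 8] = 8.9165%
VaR = −(r̄ − z·σ) = −(4.9750 − 1.645 × 8.9165) = −(-9.6926) = 9.6926%

9.69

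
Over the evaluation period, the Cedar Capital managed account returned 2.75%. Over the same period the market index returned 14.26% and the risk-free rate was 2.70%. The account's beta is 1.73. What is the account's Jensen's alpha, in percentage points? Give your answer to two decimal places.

-19.95

CAPM expected return = Rf + β(Rm − Rf) = 2.70% + 1.73 × (14.26% − 2.70%) = 2.7 + 1.73 × 11.56 = 22.6988%
Jensen's α = Rp − E[R] = 2.75% − 22.6988% = -19.9488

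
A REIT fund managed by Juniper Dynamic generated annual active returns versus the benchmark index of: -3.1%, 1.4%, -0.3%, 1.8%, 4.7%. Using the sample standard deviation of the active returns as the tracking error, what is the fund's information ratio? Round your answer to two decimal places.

0.31

r̄ = (-3.1 + 1.4 − 0.3 + 1.8 + 4.7) / 5 = 4.50 / 5 = 0.9000%
Σ(r − r̄)² = (-3.1 − 0.9000)² + (1.4 − 0.9000)² + … = 32.9400
sample σ = √(32.9400 / 4) = √8.2350 = 2.8697%
IR = r̄ / tracking error = 0.9000 / 2.8697 = 0.3136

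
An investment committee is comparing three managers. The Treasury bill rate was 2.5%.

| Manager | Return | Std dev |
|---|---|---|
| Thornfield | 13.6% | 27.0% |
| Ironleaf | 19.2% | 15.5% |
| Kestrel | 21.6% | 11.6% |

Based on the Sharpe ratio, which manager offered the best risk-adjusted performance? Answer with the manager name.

Kestrel

Thornfield: Sharpe ratio = (13.6% − 2.5%) / 27.0% = 0.411
Ironleaf: Sharpe ratio = (19.2% − 2.5%) / 15.5% = 1.077
Kestrel: Sharpe ratio = (21.6% − 2.5%) / 11.6% = 1.647
Highest: Kestrel (1.647).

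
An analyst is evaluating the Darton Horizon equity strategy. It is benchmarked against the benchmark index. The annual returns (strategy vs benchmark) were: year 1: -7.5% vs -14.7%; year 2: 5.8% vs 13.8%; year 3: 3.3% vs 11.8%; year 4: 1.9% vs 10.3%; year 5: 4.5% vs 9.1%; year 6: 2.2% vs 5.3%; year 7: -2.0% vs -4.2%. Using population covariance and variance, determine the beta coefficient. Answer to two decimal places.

r̄p = 1.1714%,  r̄m = 4.4857%
Cov = Σ(rp − r̄p)(rm − r̄m) / 7 = 39.0039
Var(rm) = Σ(rm − r̄m)² / 7 = 91.3641
β = Cov / Var = 39.0039 / 91.3641 = 0.4269

0.43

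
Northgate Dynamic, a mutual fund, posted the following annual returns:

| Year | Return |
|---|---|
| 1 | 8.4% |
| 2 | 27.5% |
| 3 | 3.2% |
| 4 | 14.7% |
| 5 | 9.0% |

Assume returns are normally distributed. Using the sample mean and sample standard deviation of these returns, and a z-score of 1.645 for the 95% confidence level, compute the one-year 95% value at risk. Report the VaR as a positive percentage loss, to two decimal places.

2.73

Mean return r̄ = 62.80 / 5 = 12.5600%
Σ(r − r̄)² = (8.4 − 12.5600)² + (27.5 − 12.5600)² + (3.2 − 12.5600)² + … = 345.3720
sample σ = √(345.3720 / 4) = √86.3430 = 9.2921%
VaR = −(r̄ − z·σ) = −(12.5600 − 1.645 × 9.2921) = −(-2.7255) = 2.7255%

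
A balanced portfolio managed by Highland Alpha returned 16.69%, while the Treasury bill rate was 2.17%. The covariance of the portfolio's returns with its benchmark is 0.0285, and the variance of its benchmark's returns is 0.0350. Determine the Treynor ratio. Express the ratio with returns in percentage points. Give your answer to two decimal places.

17.83

β = Cov / Var = 0.0285 / 0.0350 = 0.8143
Treynor = (Rp − Rf) / β = (16.69% − 2.17%) / 0.8143 = 14.52 / 0.8143 = 17.8313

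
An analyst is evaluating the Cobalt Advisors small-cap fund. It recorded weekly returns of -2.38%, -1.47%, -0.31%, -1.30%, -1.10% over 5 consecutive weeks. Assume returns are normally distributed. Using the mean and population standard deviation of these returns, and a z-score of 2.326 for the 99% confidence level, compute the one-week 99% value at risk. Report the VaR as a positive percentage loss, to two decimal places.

μ = (-2.38 − 1.47 − 0.31 − 1.3 − 1.1) / 5 = -1.3120%
Σ(r − μ)² = 2.2147; population σ = √(2.2147/5) = 0.6655%
VaR = −(μ − z·σ) = −(-1.3120 − 2.326 × 0.6655) = −(-2.8600) = 2.8600%

2.86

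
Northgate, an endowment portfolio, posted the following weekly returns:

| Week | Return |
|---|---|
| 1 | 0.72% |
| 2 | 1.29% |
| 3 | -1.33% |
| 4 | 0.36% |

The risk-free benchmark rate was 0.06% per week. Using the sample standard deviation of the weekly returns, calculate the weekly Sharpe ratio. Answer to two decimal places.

0.18

Mean return r̄ = 1.040 / 4 = 0.2600%
Σ(r − r̄)² = (0.72 − 0.2600)² + (1.29 − 0.2600)² + (-1.33 − 0.2600)² + … = 3.8106
σ = √[3.8106 / 3] = 1.1270%
Sharpe = (r̄ − rf) / σ = (0.2600 − 0.06) / 1.1270 = 0.2000 / 1.1270 = 0.1775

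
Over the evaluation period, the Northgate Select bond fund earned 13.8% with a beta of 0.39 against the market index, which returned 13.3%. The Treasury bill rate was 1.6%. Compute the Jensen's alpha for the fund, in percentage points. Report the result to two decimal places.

7.64

CAPM expected return = Rf + β(Rm − Rf) = 1.6% + 0.39 × (13.3% − 1.6%) = 1.6 + 0.39 × 11.70 = 6.1630%
Jensen's α = Rp − E[R] = 13.8% − 6.1630% = 7.6370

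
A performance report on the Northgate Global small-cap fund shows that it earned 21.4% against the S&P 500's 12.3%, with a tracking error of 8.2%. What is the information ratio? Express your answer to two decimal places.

IR = (Rp − Rb) / TE = (21.4% − 12.3%) / 8.2% = 9.10% / 8.2% = 1.1098

1.11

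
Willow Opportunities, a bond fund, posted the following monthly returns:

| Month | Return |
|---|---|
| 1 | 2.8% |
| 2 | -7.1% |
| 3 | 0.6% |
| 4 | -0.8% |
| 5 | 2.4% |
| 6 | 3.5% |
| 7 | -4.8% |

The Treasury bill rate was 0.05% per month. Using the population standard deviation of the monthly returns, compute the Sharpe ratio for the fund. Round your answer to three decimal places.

-0.143

Mean return r̄ = -3.40 / 7 = -0.4857%
Σ(r − r̄)² = (2.8 − (-0.4857))² + (-7.1 − (-0.4857))² + (0.6 − (-0.4857))² + … = 98.6486
population σ = √(98.6486 / 7) = √14.0927 = 3.7540%
Sharpe = (r̄ − rf) / σ = (-0.4857 − 0.05) / 3.7540 = -0.5357 / 3.7540 = -0.1427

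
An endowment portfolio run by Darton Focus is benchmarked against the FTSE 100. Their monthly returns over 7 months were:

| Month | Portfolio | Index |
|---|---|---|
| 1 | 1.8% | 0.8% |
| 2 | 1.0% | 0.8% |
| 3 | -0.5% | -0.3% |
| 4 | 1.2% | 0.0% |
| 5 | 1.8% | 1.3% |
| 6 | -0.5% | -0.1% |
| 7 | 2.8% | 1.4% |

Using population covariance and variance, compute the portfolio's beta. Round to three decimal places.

1.563

r̄p = 1.0857%,  r̄m = 0.5571%
Cov = Σ(rp − r̄p)(rm − r̄m) / 7 = 0.6380
Var(rm) = Σ(rm − r̄m)² / 7 = 0.4082
β = Cov / Var = 0.6380 / 0.4082 = 1.5630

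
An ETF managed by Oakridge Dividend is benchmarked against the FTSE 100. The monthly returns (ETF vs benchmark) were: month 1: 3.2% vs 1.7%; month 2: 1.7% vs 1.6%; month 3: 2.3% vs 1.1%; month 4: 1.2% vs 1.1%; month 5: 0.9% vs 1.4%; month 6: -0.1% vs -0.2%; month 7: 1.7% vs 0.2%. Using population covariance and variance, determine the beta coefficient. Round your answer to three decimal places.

r̄p = 1.5571%,  r̄m = 0.9857%
Cov = Σ(rp − r̄p)(rm − r̄m) / 7 = 0.4122
Var(rm) = Σ(rm − r̄m)² / 7 = 0.4441
β = Cov / Var = 0.4122 / 0.4441 = 0.9282

0.928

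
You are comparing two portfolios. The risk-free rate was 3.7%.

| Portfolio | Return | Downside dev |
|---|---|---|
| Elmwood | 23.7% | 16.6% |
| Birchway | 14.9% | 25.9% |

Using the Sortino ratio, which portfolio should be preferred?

Elmwood: Sortino ratio = (23.7% − 3.7%) / 16.6% = 1.205
Birchway: Sortino ratio = (14.9% − 3.7%) / 25.9% = 0.432
Highest: Elmwood (1.205).

Elmwood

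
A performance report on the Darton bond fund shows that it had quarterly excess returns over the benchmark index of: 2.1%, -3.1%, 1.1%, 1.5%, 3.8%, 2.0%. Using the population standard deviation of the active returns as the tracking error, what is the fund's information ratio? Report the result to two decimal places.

r̄ = (2.1 − 3.1 + 1.1 + 1.5 + 3.8 + 2) / 6 = 7.40 / 6 = 1.2333%
Σ(r − r̄)² = (2.1 − 1.2333)² + (-3.1 − 1.2333)² + … = 26.7933
σ = √[26.7933 / 6] = 2.1132%
IR = r̄ / tracking error = 1.2333 / 2.1132 = 0.5836

0.58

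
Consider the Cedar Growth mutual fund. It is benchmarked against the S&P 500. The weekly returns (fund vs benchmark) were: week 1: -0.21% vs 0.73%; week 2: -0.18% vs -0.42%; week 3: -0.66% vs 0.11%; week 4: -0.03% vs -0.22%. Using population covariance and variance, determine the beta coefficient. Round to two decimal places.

r̄p = -0.2700%,  r̄m = 0.0500%
Cov = Σ(rp − r̄p)(rm − r̄m) / 4 = -0.0224
Var(rm) = Σ(rm − r̄m)² / 4 = 0.1900
β = Cov / Var = -0.0224 / 0.1900 = -0.1179

-0.12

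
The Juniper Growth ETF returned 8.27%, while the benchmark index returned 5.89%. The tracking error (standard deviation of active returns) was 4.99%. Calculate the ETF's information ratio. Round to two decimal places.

0.48

IR = (Rp − Rb) / TE = (8.27% − 5.89%) / 4.99% = 2.38% / 4.99% = 0.4770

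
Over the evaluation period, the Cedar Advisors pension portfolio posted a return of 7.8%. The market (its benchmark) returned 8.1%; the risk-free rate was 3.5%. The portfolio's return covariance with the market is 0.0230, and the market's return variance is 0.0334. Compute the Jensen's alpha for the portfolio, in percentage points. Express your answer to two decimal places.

1.13

β = Cov / Var = 0.0230 / 0.0334 = 0.6886
E[R] = Rf + β(Rm − Rf) = 3.5% + 0.6886 × (8.1% − 3.5%) = 6.6676%
α = Rp − E[R] = 7.8% − 6.6676% = 1.1324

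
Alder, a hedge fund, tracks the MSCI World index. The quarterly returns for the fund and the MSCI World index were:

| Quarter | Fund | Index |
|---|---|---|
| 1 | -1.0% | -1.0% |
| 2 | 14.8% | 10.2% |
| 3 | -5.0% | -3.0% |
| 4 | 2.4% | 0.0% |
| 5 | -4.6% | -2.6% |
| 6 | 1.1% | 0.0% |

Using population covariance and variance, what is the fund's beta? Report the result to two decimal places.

r̄p = 1.2833%,  r̄m = 0.6000%
Cov = Σ(rp − r̄p)(rm − r̄m) / 6 = 29.0500
Var(rm) = Σ(rm − r̄m)² / 6 = 19.7733
β = Cov / Var = 29.0500 / 19.7733 = 1.4692

1.47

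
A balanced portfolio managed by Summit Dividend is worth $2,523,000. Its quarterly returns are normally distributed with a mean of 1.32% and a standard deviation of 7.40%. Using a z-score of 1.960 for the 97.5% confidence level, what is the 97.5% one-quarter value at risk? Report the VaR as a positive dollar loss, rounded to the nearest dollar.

$332,632

Return at the 97.5% tail: μ − z·σ = 1.32% − 1.960 × 7.40% = 1.32 − 14.5040 = -13.1840%
VaR = −(-13.1840%) × $2,523,000 = 13.1840% × $2,523,000 = $332,632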